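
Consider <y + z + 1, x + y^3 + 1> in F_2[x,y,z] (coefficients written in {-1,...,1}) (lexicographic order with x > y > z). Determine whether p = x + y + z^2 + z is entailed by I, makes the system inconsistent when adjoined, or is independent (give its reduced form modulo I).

First compute the reduced Gröbner basis of I by Buchberger's algorithm.
f_1 = y + z + 1, LT = y.
f_2 = x + y^3 + 1, LT = x.

The S-polynomials (S(f_1,f_2)) all reduce to 0 modulo the current basis, so we have a Gröbner basis.
Inter-reduce: drop elements whose leading term is divisible by another's, tail-reduce, and make monic.
Reduced Gröbner basis: {x + z^3 + z^2 + z, y + z + 1}.
Label its elements g_1 = x + z^3 + z^2 + z, g_2 = y + z + 1.

Reduce p = x + y + z^2 + z modulo G:
  leading term x: subtract (1)·g_1 from x + y + z^2 + z → y + z^3
  leading term y: subtract (1)·g_2 from y + z^3 → z^3 + z + 1
  leading term z^3: no divisor's leading term divides it; move z^3 to the remainder.
  leading term z: no divisor's leading term divides it; move z to the remainder.
  leading term 1: no divisor's leading term divides it; move 1 to the remainder.
  normal form = z^3 + z + 1.
The normal form is nonzero, so p ∉ I. Since p minus its normal form lies in I, I + (p) = I + (r) where r = z^3 + z + 1; decide whether this ideal is the whole ring.
Run Buchberger on G together with r (pairs among the g_i already reduce to 0 since G is a Gröbner basis):
g_1 = x + z^3 + z^2 + z, LT = x.
g_2 = y + z + 1, LT = y.
r = z^3 + z + 1, LT = z^3.

The S-polynomials (S(g_1,g_2), S(g_1,r), S(g_2,r)) all reduce to 0 modulo the current basis, so we have a Gröbner basis.
Inter-reduce: drop elements whose leading term is divisible by another's, tail-reduce, and make monic.
Reduced Gröbner basis: {x + z^2 + 1, y + z + 1, z^3 + z + 1}.
The reduced Gröbner basis of I + (p) is {x + z^2 + 1, y + z + 1, z^3 + z + 1} ≠ {1}, a proper ideal, so the enlarged system stays consistent: p is independent of I, with normal form z^3 + z + 1.

x + y + z^2 + z is independent of I; its normal form modulo I is z^3 + z + 1.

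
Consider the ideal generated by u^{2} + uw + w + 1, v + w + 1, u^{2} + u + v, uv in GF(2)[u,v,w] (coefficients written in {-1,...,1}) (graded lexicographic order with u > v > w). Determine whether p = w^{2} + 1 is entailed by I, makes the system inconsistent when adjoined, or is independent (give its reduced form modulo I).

First compute the reduced Gröbner basis of I by Buchberger's algorithm.
f_1 = u^{2} + uw + w + 1, LT = u^{2}.
f_2 = v + w + 1, LT = v.
f_3 = u^{2} + u + v, LT = u^{2}.
f_4 = uv, LT = uv.

S(f_1,f_3): lcm = u^{2}. S = uw + u + v + w + 1.
  leading term uw: no divisor's leading term divides it; move uw to the remainder.
  leading term u: no divisor's leading term divides it; move u to the remainder.
  leading term v: subtract (1)·f_2 from v + w + 1 → 0
  remainder uw + u ≠ 0; add h_5 = uw + u to the basis.

S(f_1,f_4): lcm = u^{2}v. S = uvw + vw + v.
  leading term uvw: subtract (uw)·f_2 from uvw + vw + v → uw^{2} + uw + vw + v
  leading term uw^{2}: subtract (w)·h_5 from uw^{2} + uw + vw + v → vw + v
  leading term vw: subtract (w)·f_2 from vw + v → w^{2} + v + w
  leading term w^{2}: no divisor's leading term divides it; move w^{2} to the remainder.
  leading term v: subtract (1)·f_2 from v + w → 1
  leading term 1: no divisor's leading term divides it; move 1 to the remainder.
  remainder w^{2} + 1 ≠ 0; add h_6 = w^{2} + 1 to the basis.

The other S-polynomials (S(f_1,f_2), S(f_2,f_3), S(f_2,f_4), S(f_3,f_4), S(f_1,h_5), S(f_2,h_5), S(f_3,h_5), S(f_4,h_5), S(f_1,h_6), S(f_2,h_6), S(f_3,h_6), S(f_4,h_6), S(h_5,h_6)) all reduce to 0 modulo the current basis, so we have a Gröbner basis.
Inter-reduce: drop elements whose leading term is divisible by another's, tail-reduce, and make monic.
Reduced Gröbner basis: {u^{2} + u + w + 1, uw + u, w^{2} + 1, v + w + 1}.
Label its elements g_1 = u^{2} + u + w + 1, g_2 = uw + u, g_3 = w^{2} + 1, g_4 = v + w + 1.

Reduce p = w^{2} + 1 modulo G:
  leading term w^{2}: subtract (1)·g_3 from w^{2} + 1 → 0
  normal form = 0.
Since the normal form is 0, p ∈ I.

The remainder on division by a Gröbner basis is unique — it is the normal form.

w^{2} + 1 lies in I (it reduces to 0).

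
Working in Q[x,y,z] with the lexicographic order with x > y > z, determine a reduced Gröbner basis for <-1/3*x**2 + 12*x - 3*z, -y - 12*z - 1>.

f_1 = -1/3*x**2 + 12*x - 3*z, LT = x**2.
f_2 = -y - 12*z - 1, LT = y.

S(f_1,f_2): leading monomials are coprime, so the S-polynomial reduces to 0 (Buchberger's first criterion).
Every S-polynomial of the final basis reduces to 0, so we have a Gröbner basis.

G = {x**2 - 36*x + 9*z, y + 12*z + 1}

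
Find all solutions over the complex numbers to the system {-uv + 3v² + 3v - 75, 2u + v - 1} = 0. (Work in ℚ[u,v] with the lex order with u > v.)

Compute a lex Gröbner basis by Buchberger's algorithm.
f_1 = -uv + 3v² + 3v - 75, LT = uv.
f_2 = 2u + v - 1, LT = u.

S(f_1,f_2): lcm = uv. S = -7/2v² - 5/2v + 75.
  leading term v²: no divisor's leading term divides it; move -7/2v² to the remainder.
  leading term v: no divisor's leading term divides it; move -5/2v to the remainder.
  leading term 1: no divisor's leading term divides it; move 75 to the remainder.
  remainder -7/2v² - 5/2v + 75 ≠ 0; add h_3 = -7/2v² - 5/2v + 75 to the basis.

S(f_1,h_3): lcm = uv². S = -5/7uv + 150/7u - 3v³ - 3v² + 75v.
  leading term uv: subtract (5/7)·f_1 from -5/7uv + 150/7u - 3v³ - 3v² + 75v → 150/7u - 3v³ - 36/7v² + 510/7v + 375/7
  leading term u: subtract (75/7)·f_2 from 150/7u - 3v³ - 36/7v² + 510/7v + 375/7 → -3v³ - 36/7v² + 435/7v + 450/7
  leading term v³: subtract (6/7v)·h_3 from -3v³ - 36/7v² + 435/7v + 450/7 → -3v² - 15/7v + 450/7
  leading term v²: subtract (6/7)·h_3 from -3v² - 15/7v + 450/7 → 0
  remainder 0.

S(f_2,h_3): leading monomials are coprime, so the S-polynomial reduces to 0 (Buchberger's first criterion).
Every S-polynomial of the final basis reduces to 0, so we have a Gröbner basis.
Inter-reduce: drop elements whose leading term is divisible by another's, tail-reduce, and make monic.
Reduced Gröbner basis: {u + ½v - ½, v² + 5/7v - 150/7}.

Elimination: the polynomial v² + 5/7v - 150/7 lies in the elimination ideal for v, so v ∈ {-5, 30/7}. For each such v, the remaining basis elements (now univariate) give the rest of the solution.
  v = -5: the earlier basis element becomes u - 3 = 0, giving u = 3 — point (3, -5).
  v = 30/7: the earlier basis element becomes u + 23/14 = 0, giving u = -23/14 — point (-23/14, 30/7).
Check: every point annihilates each of the original generators.

{(3, -5), (-23/14, 30/7)}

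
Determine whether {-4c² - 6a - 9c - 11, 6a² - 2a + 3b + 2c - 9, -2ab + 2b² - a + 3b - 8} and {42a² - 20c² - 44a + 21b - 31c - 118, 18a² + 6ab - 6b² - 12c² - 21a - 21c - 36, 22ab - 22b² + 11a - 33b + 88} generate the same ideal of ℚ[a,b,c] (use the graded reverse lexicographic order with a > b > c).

For a fixed monomial order, each ideal has a unique reduced Gröbner basis; comparing bases decides equality.
Buchberger on the first generating set:
f_1 = -4c² - 6a - 9c - 11, LT = c².
f_2 = 6a² - 2a + 3b + 2c - 9, LT = a².
f_3 = -2ab + 2b² - a + 3b - 8, LT = ab.

S(f_2,f_3): lcm = a²b. S = ab² - ½a² + 7/6ab + ½b² + ⅓bc - 4a - 3/2b.
  leading term ab²: subtract (-½b)·f_3 from ab² - ½a² + 7/6ab + ½b² + ⅓bc - 4a - 3/2b → b³ - ½a² + ⅔ab + 2b² + ⅓bc - 4a - 11/2b
  leading term b³: no divisor's leading term divides it; move b³ to the remainder.
  leading term a²: subtract (-1/12)·f_2 from -½a² + ⅔ab + 2b² + ⅓bc - 4a - 11/2b → ⅔ab + 2b² + ⅓bc - 25/6a - 21/4b + ⅙c - ¾
  leading term ab: subtract (-⅓)·f_3 from ⅔ab + 2b² + ⅓bc - 25/6a - 21/4b + ⅙c - ¾ → 8/3b² + ⅓bc - 9/2a - 17/4b + ⅙c - 41/12
  leading term b²: no divisor's leading term divides it; move 8/3b² to the remainder.
  leading term bc: no divisor's leading term divides it; move ⅓bc to the remainder.
  leading term a: no divisor's leading term divides it; move -9/2a to the remainder.
  leading term b: no divisor's leading term divides it; move -17/4b to the remainder.
  leading term c: no divisor's leading term divides it; move ⅙c to the remainder.
  leading term 1: no divisor's leading term divides it; move -41/12 to the remainder.
  remainder b³ + 8/3b² + ⅓bc - 9/2a - 17/4b + ⅙c - 41/12 ≠ 0; add g_4 = b³ + 8/3b² + ⅓bc - 9/2a - 17/4b + ⅙c - 41/12 to the basis.

The other S-polynomials (S(f_1,f_2), S(f_1,f_3), S(f_1,g_4), S(f_2,g_4), S(f_3,g_4)) all reduce to 0 modulo the current basis, so we have a Gröbner basis.
Inter-reduce: drop elements whose leading term is divisible by another's, tail-reduce, and make monic.
Reduced Gröbner basis: {b³ + 8/3b² + ⅓bc - 9/2a - 17/4b + ⅙c - 41/12, a² - ⅓a + ½b + ⅓c - 3/2, ab - b² + ½a - 3/2b + 4, c² + 3/2a + 9/4c + 11/4}.

Buchberger on the second generating set:
h_1 = 42a² - 20c² - 44a + 21b - 31c - 118, LT = a².
h_2 = 18a² + 6ab - 6b² - 12c² - 21a - 21c - 36, LT = a².
h_3 = 22ab - 22b² + 11a - 33b + 88, LT = ab.

S(h_1,h_2): lcm = a². S = -⅓ab + ⅓b² + 4/21c² + 5/42a + ½b + 3/7c - 17/21.
  leading term ab: subtract (-1/66)·h_3 from -⅓ab + ⅓b² + 4/21c² + 5/42a + ½b + 3/7c - 17/21 → 4/21c² + 2/7a + 3/7c + 11/21
  leading term c²: no divisor's leading term divides it; move 4/21c² to the remainder.
  leading term a: no divisor's leading term divides it; move 2/7a to the remainder.
  leading term c: no divisor's leading term divides it; move 3/7c to the remainder.
  leading term 1: no divisor's leading term divides it; move 11/21 to the remainder.
  remainder 4/21c² + 2/7a + 3/7c + 11/21 ≠ 0; add k_4 = 4/21c² + 2/7a + 3/7c + 11/21 to the basis.

S(h_1,h_3): lcm = a²b. S = ab² - 10/21bc² - ½a² + 19/42ab + ½b² - 31/42bc - 4a - 59/21b.
  leading term ab²: subtract (1/22b)·h_3 from ab² - 10/21bc² - ½a² + 19/42ab + ½b² - 31/42bc - 4a - 59/21b → b³ - 10/21bc² - ½a² - 1/21ab + 2b² - 31/42bc - 4a - 143/21b
  leading term b³: no divisor's leading term divides it; move b³ to the remainder.
  leading term bc²: subtract (-5/2b)·k_4 from -10/21bc² - ½a² - 1/21ab + 2b² - 31/42bc - 4a - 143/21b → -½a² + ⅔ab + 2b² + ⅓bc - 4a - 11/2b
  leading term a²: subtract (-1/84)·h_1 from -½a² + ⅔ab + 2b² + ⅓bc - 4a - 11/2b → ⅔ab + 2b² + ⅓bc - 5/21c² - 95/21a - 21/4b - 31/84c - 59/42
  leading term ab: subtract (1/33)·h_3 from ⅔ab + 2b² + ⅓bc - 5/21c² - 95/21a - 21/4b - 31/84c - 59/42 → 8/3b² + ⅓bc - 5/21c² - 34/7a - 17/4b - 31/84c - 57/14
  leading term b²: no divisor's leading term divides it; move 8/3b² to the remainder.
  leading term bc: no divisor's leading term divides it; move ⅓bc to the remainder.
  leading term c²: subtract (-5/4)·k_4 from -5/21c² - 34/7a - 17/4b - 31/84c - 57/14 → -9/2a - 17/4b + ⅙c - 41/12
  leading term a: no divisor's leading term divides it; move -9/2a to the remainder.
  leading term b: no divisor's leading term divides it; move -17/4b to the remainder.
  leading term c: no divisor's leading term divides it; move ⅙c to the remainder.
  leading term 1: no divisor's leading term divides it; move -41/12 to the remainder.
  remainder b³ + 8/3b² + ⅓bc - 9/2a - 17/4b + ⅙c - 41/12 ≠ 0; add k_5 = b³ + 8/3b² + ⅓bc - 9/2a - 17/4b + ⅙c - 41/12 to the basis.

The other S-polynomials (S(h_2,h_3), S(h_1,k_4), S(h_2,k_4), S(h_3,k_4), S(h_1,k_5), S(h_2,k_5), S(h_3,k_5), S(k_4,k_5)) all reduce to 0 modulo the current basis, so we have a Gröbner basis.
Inter-reduce: drop elements whose leading term is divisible by another's, tail-reduce, and make monic.
Reduced Gröbner basis: {b³ + 8/3b² + ⅓bc - 9/2a - 17/4b + ⅙c - 41/12, a² - ⅓a + ½b + ⅓c - 3/2, ab - b² + ½a - 3/2b + 4, c² + 3/2a + 9/4c + 11/4}.

These coincide, so the ideals are equal.
The choice of monomial ordering does not affect the verdict — as long as both bases are computed under the same ordering, their equality decides ideal equality.

Yes, the ideals are equal.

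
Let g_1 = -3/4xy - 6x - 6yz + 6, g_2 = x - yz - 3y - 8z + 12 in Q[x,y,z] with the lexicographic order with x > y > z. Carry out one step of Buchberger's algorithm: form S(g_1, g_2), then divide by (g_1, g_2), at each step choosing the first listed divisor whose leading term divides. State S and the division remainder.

S(g_1, g_2) = 8x + y^2z + 3y^2 + 16yz - 12y - 8; remainder on division = y^2z + 3y^2 + 24yz + 12y + 64z - 104.

lcm(LM(g_1), LM(g_2)) = xy.
S = (lcm/LT(g_1))·g_1 − (lcm/LT(g_2))·g_2 = 8x + y^2z + 3y^2 + 16yz - 12y - 8.
Reduce S modulo (g_1, g_2) in that order:
  leading term x: subtract (8)·g_2 from 8x + y^2z + 3y^2 + 16yz - 12y - 8 → y^2z + 3y^2 + 24yz + 12y + 64z - 104
  leading term y^2z: no divisor's leading term divides it; move y^2z to the remainder.
  leading term y^2: no divisor's leading term divides it; move 3y^2 to the remainder.
  leading term yz: no divisor's leading term divides it; move 24yz to the remainder.
  leading term y: no divisor's leading term divides it; move 12y to the remainder.
  leading term z: no divisor's leading term divides it; move 64z to the remainder.
  leading term 1: no divisor's leading term divides it; move -104 to the remainder.
The remainder y^2z + 3y^2 + 24yz + 12y + 64z - 104 is nonzero, so it would be added as the next basis element.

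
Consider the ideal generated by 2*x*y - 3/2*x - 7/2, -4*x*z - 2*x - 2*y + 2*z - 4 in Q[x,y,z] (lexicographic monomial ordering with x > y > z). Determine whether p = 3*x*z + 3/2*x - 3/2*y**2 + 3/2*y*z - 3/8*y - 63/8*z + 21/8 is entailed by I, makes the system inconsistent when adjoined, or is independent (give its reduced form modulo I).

First compute the reduced Gröbner basis of I by Buchberger's algorithm.
f_1 = 2*x*y - 3/2*x - 7/2, LT = x*y.
f_2 = -4*x*z - 2*x - 2*y + 2*z - 4, LT = x*z.

S(f_1,f_2): lcm = x*y*z. S = -1/2*x*y - 3/4*x*z - 1/2*y**2 + 1/2*y*z - y - 7/4*z.
  leading term x*y: subtract (-1/4)·f_1 from -1/2*x*y - 3/4*x*z - 1/2*y**2 + 1/2*y*z - y - 7/4*z → -3/4*x*z - 3/8*x - 1/2*y**2 + 1/2*y*z - y - 7/4*z - 7/8
  leading term x*z: subtract (3/16)·f_2 from -3/4*x*z - 3/8*x - 1/2*y**2 + 1/2*y*z - y - 7/4*z - 7/8 → -1/2*y**2 + 1/2*y*z - 5/8*y - 17/8*z - 1/8
  leading term y**2: no divisor's leading term divides it; move -1/2*y**2 to the remainder.
  leading term y*z: no divisor's leading term divides it; move 1/2*y*z to the remainder.
  leading term y: no divisor's leading term divides it; move -5/8*y to the remainder.
  leading term z: no divisor's leading term divides it; move -17/8*z to the remainder.
  leading term 1: no divisor's leading term divides it; move -1/8 to the remainder.
  remainder -1/2*y**2 + 1/2*y*z - 5/8*y - 17/8*z - 1/8 ≠ 0; add h_3 = -1/2*y**2 + 1/2*y*z - 5/8*y - 17/8*z - 1/8 to the basis.

S(f_1,h_3): lcm = x*y**2. S = x*y*z - 2*x*y - 17/4*x*z - 1/4*x - 7/4*y.
  leading term x*y*z: subtract (1/2*z)·f_1 from x*y*z - 2*x*y - 17/4*x*z - 1/4*x - 7/4*y → -2*x*y - 7/2*x*z - 1/4*x - 7/4*y + 7/4*z
  leading term x*y: subtract (-1)·f_1 from -2*x*y - 7/2*x*z - 1/4*x - 7/4*y + 7/4*z → -7/2*x*z - 7/4*x - 7/4*y + 7/4*z - 7/2
  leading term x*z: subtract (7/8)·f_2 from -7/2*x*z - 7/4*x - 7/4*y + 7/4*z - 7/2 → 0
  remainder 0.

S(f_2,h_3): leading monomials are coprime, so the S-polynomial reduces to 0 (Buchberger's first criterion).
Every S-polynomial of the final basis reduces to 0, so we have a Gröbner basis.
Inter-reduce: drop elements whose leading term is divisible by another's, tail-reduce, and make monic.
Reduced Gröbner basis: {x*y - 3/4*x - 7/4, x*z + 1/2*x + 1/2*y - 1/2*z + 1, y**2 - y*z + 5/4*y + 17/4*z + 1/4}.
Label its elements g_1 = x*y - 3/4*x - 7/4, g_2 = x*z + 1/2*x + 1/2*y - 1/2*z + 1, g_3 = y**2 - y*z + 5/4*y + 17/4*z + 1/4.

Reduce p = 3*x*z + 3/2*x - 3/2*y**2 + 3/2*y*z - 3/8*y - 63/8*z + 21/8 modulo G:
  leading term x*z: subtract (3)·g_2 from 3*x*z + 3/2*x - 3/2*y**2 + 3/2*y*z - 3/8*y - 63/8*z + 21/8 → -3/2*y**2 + 3/2*y*z - 15/8*y - 51/8*z - 3/8
  leading term y**2: subtract (-3/2)·g_3 from -3/2*y**2 + 3/2*y*z - 15/8*y - 51/8*z - 3/8 → 0
  normal form = 0.
Since the normal form is 0, p ∈ I.

3*x*z + 3/2*x - 3/2*y**2 + 3/2*y*z - 3/8*y - 63/8*z + 21/8 lies in I (it reduces to 0).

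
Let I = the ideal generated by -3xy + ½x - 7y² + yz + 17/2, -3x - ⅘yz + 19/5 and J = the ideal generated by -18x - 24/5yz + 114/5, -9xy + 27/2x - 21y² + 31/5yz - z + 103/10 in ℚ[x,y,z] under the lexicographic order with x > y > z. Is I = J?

No, the ideals differ.

Since reduced Gröbner bases are canonical representatives of ideals under a given ordering, it suffices to compute and compare them.
Buchberger on the first generating set:
f_1 = -3xy + ½x - 7y² + yz + 17/2, LT = xy.
f_2 = -3x - ⅘yz + 19/5, LT = x.

S(f_1,f_2): lcm = xy. S = -⅙x - 4/15y²z + 7/3y² - ⅓yz + 19/15y - 17/6.
  reduce S modulo (f_1, f_2):
  remainder -4/15y²z + 7/3y² - 13/45yz + 19/15y - 137/45 ≠ 0; add g_3 = -4/15y²z + 7/3y² - 13/45yz + 19/15y - 137/45 to the basis.

The other S-polynomials (S(f_1,g_3), S(f_2,g_3)) all reduce to 0 modulo the current basis, so we have a Gröbner basis.
Inter-reduce: drop elements whose leading term is divisible by another's, tail-reduce, and make monic.
Reduced Gröbner basis: {x + 4/15yz - 19/15, y²z - 35/4y² + 13/12yz - 19/4y + 137/12}.

Buchberger on the second generating set:
h_1 = -18x - 24/5yz + 114/5, LT = x.
h_2 = -9xy + 27/2x - 21y² + 31/5yz - z + 103/10, LT = xy.

S(h_1,h_2): lcm = xy. S = 3/2x + 4/15y²z - 7/3y² + 31/45yz - 19/15y - 1/9z + 103/90.
  reduce S modulo (h_1, h_2):
  remainder 4/15y²z - 7/3y² + 13/45yz - 19/15y - 1/9z + 137/45 ≠ 0; add k_3 = 4/15y²z - 7/3y² + 13/45yz - 19/15y - 1/9z + 137/45 to the basis.

The other S-polynomials (S(h_1,k_3), S(h_2,k_3)) all reduce to 0 modulo the current basis, so we have a Gröbner basis.
Inter-reduce: drop elements whose leading term is divisible by another's, tail-reduce, and make monic.
Reduced Gröbner basis: {x + 4/15yz - 19/15, y²z - 35/4y² + 13/12yz - 19/4y - 5/12z + 137/12}.

Since the reduced bases disagree, the two ideals are not the same.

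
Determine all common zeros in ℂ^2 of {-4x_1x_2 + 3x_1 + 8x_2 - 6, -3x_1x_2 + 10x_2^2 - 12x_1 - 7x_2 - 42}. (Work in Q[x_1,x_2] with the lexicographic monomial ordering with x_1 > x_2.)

{(2, -2), (-111/38, 3/4), (2, 33/10)}

Compute a lex Gröbner basis by Buchberger's algorithm.
f_1 = -4x_1x_2 + 3x_1 + 8x_2 - 6, LT = x_1x_2.
f_2 = -3x_1x_2 - 12x_1 + 10x_2^2 - 7x_2 - 42, LT = x_1x_2.

S(f_1,f_2): lcm = x_1x_2. S = -19/4x_1 + 10/3x_2^2 - 13/3x_2 - 25/2.
  leading term x_1: no divisor's leading term divides it; move -19/4x_1 to the remainder.
  leading term x_2^2: no divisor's leading term divides it; move 10/3x_2^2 to the remainder.
  leading term x_2: no divisor's leading term divides it; move -13/3x_2 to the remainder.
  leading term 1: no divisor's leading term divides it; move -25/2 to the remainder.
  remainder -19/4x_1 + 10/3x_2^2 - 13/3x_2 - 25/2 ≠ 0; add h_3 = -19/4x_1 + 10/3x_2^2 - 13/3x_2 - 25/2 to the basis.

S(f_1,h_3): lcm = x_1x_2. S = -3/4x_1 + 40/57x_2^3 - 52/57x_2^2 - 88/19x_2 + 3/2.
  leading term x_1: subtract (3/19)·h_3 from -3/4x_1 + 40/57x_2^3 - 52/57x_2^2 - 88/19x_2 + 3/2 → 40/57x_2^3 - 82/57x_2^2 - 75/19x_2 + 66/19
  leading term x_2^3: no divisor's leading term divides it; move 40/57x_2^3 to the remainder.
  leading term x_2^2: no divisor's leading term divides it; move -82/57x_2^2 to the remainder.
  leading term x_2: no divisor's leading term divides it; move -75/19x_2 to the remainder.
  leading term 1: no divisor's leading term divides it; move 66/19 to the remainder.
  remainder 40/57x_2^3 - 82/57x_2^2 - 75/19x_2 + 66/19 ≠ 0; add h_4 = 40/57x_2^3 - 82/57x_2^2 - 75/19x_2 + 66/19 to the basis.

The other S-polynomials (S(f_2,h_3), S(f_1,h_4), S(f_2,h_4), S(h_3,h_4)) all reduce to 0 modulo the current basis, so we have a Gröbner basis.
Inter-reduce: drop elements whose leading term is divisible by another's, tail-reduce, and make monic.
Reduced Gröbner basis: {x_1 - 40/57x_2^2 + 52/57x_2 + 50/19, x_2^3 - 41/20x_2^2 - 45/8x_2 + 99/20}.

Since the basis is lex-ordered, x_2^3 - 41/20x_2^2 - 45/8x_2 + 99/20 is univariate in x_2. Its roots are {-2, 3/4, 33/10}. Back-substituting each root into the other basis elements fixes the other coordinates.
  x_2 = -2: the earlier basis element becomes x_1 - 2 = 0, giving x_1 = 2 — point (2, -2).
  x_2 = 3/4: the earlier basis element becomes x_1 + 111/38 = 0, giving x_1 = -111/38 — point (-111/38, 3/4).
  x_2 = 33/10: the earlier basis element becomes x_1 - 2 = 0, giving x_1 = 2 — point (2, 33/10).
Check: every point annihilates each of the original generators.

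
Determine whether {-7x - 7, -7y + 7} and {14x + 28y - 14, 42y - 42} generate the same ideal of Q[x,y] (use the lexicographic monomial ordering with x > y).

Yes, the ideals are equal.

Two ideals are equal iff their reduced Gröbner bases coincide (the reduced basis is unique for a fixed ordering).
Buchberger on the first generating set:
f_1 = -7x - 7, LT = x.
f_2 = -7y + 7, LT = y.

The S-polynomials (S(f_1,f_2)) all reduce to 0 modulo the current basis, so we have a Gröbner basis.
Inter-reduce: drop elements whose leading term is divisible by another's, tail-reduce, and make monic.
Reduced Gröbner basis: {x + 1, y - 1}.

Buchberger on the second generating set:
h_1 = 14x + 28y - 14, LT = x.
h_2 = 42y - 42, LT = y.

The S-polynomials (S(h_1,h_2)) all reduce to 0 modulo the current basis, so we have a Gröbner basis.
Inter-reduce: drop elements whose leading term is divisible by another's, tail-reduce, and make monic.
Reduced Gröbner basis: {x + 1, y - 1}.

Same reduced basis, so the two generating sets span the same ideal.
The same test decides containment: I ⊆ J iff every generator of I reduces to 0 modulo a Gröbner basis of J.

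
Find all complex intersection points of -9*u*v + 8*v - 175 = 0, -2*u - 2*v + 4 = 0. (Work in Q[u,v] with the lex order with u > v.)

{(53/9, -35/9), (-3, 5)}

Compute a lex Gröbner basis by Buchberger's algorithm.
f_1 = -9*u*v + 8*v - 175, LT = u*v.
f_2 = -2*u - 2*v + 4, LT = u.

S(f_1,f_2): lcm = u*v. S = -v**2 + 10/9*v + 175/9.
  reduce S modulo (f_1, f_2):
  remainder -v**2 + 10/9*v + 175/9 ≠ 0; add h_3 = -v**2 + 10/9*v + 175/9 to the basis.

The other S-polynomials (S(f_1,h_3), S(f_2,h_3)) all reduce to 0 modulo the current basis, so we have a Gröbner basis.
Inter-reduce: drop elements whose leading term is divisible by another's, tail-reduce, and make monic.
Reduced Gröbner basis: {u + v - 2, v**2 - 10/9*v - 175/9}.

Since the basis is lex-ordered, v**2 - 10/9*v - 175/9 is univariate in v. Its roots are {-35/9, 5}. Back-substituting each root into the other basis elements fixes the other coordinates.
  v = -35/9: the earlier basis element becomes u - 53/9 = 0, giving u = 53/9 — point (53/9, -35/9).
  v = 5: the earlier basis element becomes u + 3 = 0, giving u = -3 — point (-3, 5).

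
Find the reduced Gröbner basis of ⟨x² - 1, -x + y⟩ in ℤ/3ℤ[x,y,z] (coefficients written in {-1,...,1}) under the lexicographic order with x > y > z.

G = {x - y, y² - 1}

f_1 = x² - 1, LT = x².
f_2 = -x + y, LT = x.

S(f_1,f_2): lcm = x². S = xy - 1.
  reduce S modulo (f_1, f_2):
  remainder y² - 1 ≠ 0; add g_3 = y² - 1 to the basis.

The other S-polynomials (S(f_1,g_3), S(f_2,g_3)) all reduce to 0 modulo the current basis, so we have a Gröbner basis.
Inter-reduce: drop elements whose leading term is divisible by another's, tail-reduce, and make monic.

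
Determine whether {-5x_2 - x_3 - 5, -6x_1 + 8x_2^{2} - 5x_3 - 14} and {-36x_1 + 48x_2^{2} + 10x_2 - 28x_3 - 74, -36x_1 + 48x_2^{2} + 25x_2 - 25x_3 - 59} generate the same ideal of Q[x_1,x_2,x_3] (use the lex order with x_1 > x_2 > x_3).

Equality of ideals is decidable: compute both reduced Gröbner bases (unique for the ordering) and check whether they agree.
Buchberger on the first generating set:
f_1 = -5x_2 - x_3 - 5, LT = x_2.
f_2 = -6x_1 + 8x_2^{2} - 5x_3 - 14, LT = x_1.

The S-polynomials (S(f_1,f_2)) all reduce to 0 modulo the current basis, so we have a Gröbner basis.
Inter-reduce: drop elements whose leading term is divisible by another's, tail-reduce, and make monic.
Reduced Gröbner basis: {x_1 - \tfrac{4}{75}x_3^{2} + \tfrac{3}{10}x_3 + 1, x_2 + \tfrac{1}{5}x_3 + 1}.

Buchberger on the second generating set:
h_1 = -36x_1 + 48x_2^{2} + 10x_2 - 28x_3 - 74, LT = x_1.
h_2 = -36x_1 + 48x_2^{2} + 25x_2 - 25x_3 - 59, LT = x_1.

S(h_1,h_2): lcm = x_1. S = \tfrac{5}{12}x_2 + \tfrac{1}{12}x_3 + \tfrac{5}{12}.
  leading term x_2: no divisor's leading term divides it; move \tfrac{5}{12}x_2 to the remainder.
  leading term x_3: no divisor's leading term divides it; move \tfrac{1}{12}x_3 to the remainder.
  leading term 1: no divisor's leading term divides it; move \tfrac{5}{12} to the remainder.
  remainder \tfrac{5}{12}x_2 + \tfrac{1}{12}x_3 + \tfrac{5}{12} ≠ 0; add k_3 = \tfrac{5}{12}x_2 + \tfrac{1}{12}x_3 + \tfrac{5}{12} to the basis.

The other S-polynomials (S(h_1,k_3), S(h_2,k_3)) all reduce to 0 modulo the current basis, so we have a Gröbner basis.
Inter-reduce: drop elements whose leading term is divisible by another's, tail-reduce, and make monic.
Reduced Gröbner basis: {x_1 - \tfrac{4}{75}x_3^{2} + \tfrac{3}{10}x_3 + 1, x_2 + \tfrac{1}{5}x_3 + 1}.

These coincide, so the ideals are equal.

Yes, the ideals are equal.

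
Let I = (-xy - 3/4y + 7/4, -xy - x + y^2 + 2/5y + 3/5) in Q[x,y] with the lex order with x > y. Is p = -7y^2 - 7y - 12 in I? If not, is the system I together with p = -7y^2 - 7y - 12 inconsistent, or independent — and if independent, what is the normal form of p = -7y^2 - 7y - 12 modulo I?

First compute the reduced Gröbner basis of I by Buchberger's algorithm.
f_1 = -xy - 3/4y + 7/4, LT = xy.
f_2 = -xy - x + y^2 + 2/5y + 3/5, LT = xy.

S(f_1,f_2): lcm = xy. S = -x + y^2 + 23/20y - 23/20.
  leading term x: no divisor's leading term divides it; move -x to the remainder.
  leading term y^2: no divisor's leading term divides it; move y^2 to the remainder.
  leading term y: no divisor's leading term divides it; move 23/20y to the remainder.
  leading term 1: no divisor's leading term divides it; move -23/20 to the remainder.
  remainder -x + y^2 + 23/20y - 23/20 ≠ 0; add h_3 = -x + y^2 + 23/20y - 23/20 to the basis.

S(f_1,h_3): lcm = xy. S = y^3 + 23/20y^2 - 2/5y - 7/4.
  leading term y^3: no divisor's leading term divides it; move y^3 to the remainder.
  leading term y^2: no divisor's leading term divides it; move 23/20y^2 to the remainder.
  leading term y: no divisor's leading term divides it; move -2/5y to the remainder.
  leading term 1: no divisor's leading term divides it; move -7/4 to the remainder.
  remainder y^3 + 23/20y^2 - 2/5y - 7/4 ≠ 0; add h_4 = y^3 + 23/20y^2 - 2/5y - 7/4 to the basis.

The other S-polynomials (S(f_2,h_3), S(f_1,h_4), S(f_2,h_4), S(h_3,h_4)) all reduce to 0 modulo the current basis, so we have a Gröbner basis.
Inter-reduce: drop elements whose leading term is divisible by another's, tail-reduce, and make monic.
Reduced Gröbner basis: {x - y^2 - 23/20y + 23/20, y^3 + 23/20y^2 - 2/5y - 7/4}.
Label its elements g_1 = x - y^2 - 23/20y + 23/20, g_2 = y^3 + 23/20y^2 - 2/5y - 7/4.

Reduce p = -7y^2 - 7y - 12 modulo G:
  leading term y^2: no divisor's leading term divides it; move -7y^2 to the remainder.
  leading term y: no divisor's leading term divides it; move -7y to the remainder.
  leading term 1: no divisor's leading term divides it; move -12 to the remainder.
  normal form = -7y^2 - 7y - 12.
The normal form is nonzero, so p ∉ I. Since p minus its normal form lies in I, I + (p) = I + (r) where r = -7y^2 - 7y - 12; decide whether this ideal is the whole ring.
Run Buchberger on G together with r (pairs among the g_i already reduce to 0 since G is a Gröbner basis):
g_1 = x - y^2 - 23/20y + 23/20, LT = x.
g_2 = y^3 + 23/20y^2 - 2/5y - 7/4, LT = y^3.
r = -7y^2 - 7y - 12, LT = y^2.

S(g_2,r): lcm = y^3. S = 3/20y^2 - 74/35y - 7/4.
  leading term y^2: subtract (-3/140)·r from 3/20y^2 - 74/35y - 7/4 → -317/140y - 281/140
  leading term y: no divisor's leading term divides it; move -317/140y to the remainder.
  leading term 1: no divisor's leading term divides it; move -281/140 to the remainder.
  remainder -317/140y - 281/140 ≠ 0; add m_4 = -317/140y - 281/140 to the basis.

S(g_2,m_4): lcm = y^3. S = 1671/6340y^2 - 2/5y - 7/4.
  leading term y^2: subtract (-1671/44380)·r from 1671/6340y^2 - 2/5y - 7/4 → -4207/6340y - 97717/44380
  leading term y: subtract (29449/100489)·m_4 from -4207/6340y - 97717/44380 → -1135056/703423
  leading term 1: no divisor's leading term divides it; move -1135056/703423 to the remainder.
  remainder -1135056/703423 ≠ 0; add m_5 = -1135056/703423 to the basis.

The other S-polynomials (S(g_1,g_2), S(g_1,r), S(g_1,m_4), S(r,m_4), S(g_1,m_5), S(g_2,m_5), S(r,m_5), S(m_4,m_5)) all reduce to 0 modulo the current basis, so we have a Gröbner basis.
Inter-reduce: drop elements whose leading term is divisible by another's, tail-reduce, and make monic.
Reduced Gröbner basis: {1}.
The reduced Gröbner basis of I + (p) is {1}: the ideal is the whole ring, so the enlarged system has no common solution — adjoining p is inconsistent.

Ideal membership is decidable via reduction modulo a Gröbner basis.

Adjoining -7y^2 - 7y - 12 makes the ideal the whole ring: the system is inconsistent.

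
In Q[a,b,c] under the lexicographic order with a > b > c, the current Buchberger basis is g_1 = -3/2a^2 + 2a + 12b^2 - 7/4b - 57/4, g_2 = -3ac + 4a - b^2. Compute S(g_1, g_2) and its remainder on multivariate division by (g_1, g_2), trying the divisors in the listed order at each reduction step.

lcm(LM(g_1), LM(g_2)) = a^2c.
S = (lcm/LT(g_1))·g_1 − (lcm/LT(g_2))·g_2 = 4/3a^2 - 1/3ab^2 - 4/3ac - 8b^2c + 7/6bc + 19/2c.
Reduce S modulo (g_1, g_2) in that order:
  leading term a^2: subtract (-8/9)·g_1 from 4/3a^2 - 1/3ab^2 - 4/3ac - 8b^2c + 7/6bc + 19/2c → -1/3ab^2 - 4/3ac + 16/9a - 8b^2c + 32/3b^2 + 7/6bc - 14/9b + 19/2c - 38/3
  leading term ab^2: no divisor's leading term divides it; move -1/3ab^2 to the remainder.
  leading term ac: subtract (4/9)·g_2 from -4/3ac + 16/9a - 8b^2c + 32/3b^2 + 7/6bc - 14/9b + 19/2c - 38/3 → -8b^2c + 100/9b^2 + 7/6bc - 14/9b + 19/2c - 38/3
  leading term b^2c: no divisor's leading term divides it; move -8b^2c to the remainder.
  leading term b^2: no divisor's leading term divides it; move 100/9b^2 to the remainder.
  leading term bc: no divisor's leading term divides it; move 7/6bc to the remainder.
  leading term b: no divisor's leading term divides it; move -14/9b to the remainder.
  leading term c: no divisor's leading term divides it; move 19/2c to the remainder.
  leading term 1: no divisor's leading term divides it; move -38/3 to the remainder.
The remainder -1/3ab^2 - 8b^2c + 100/9b^2 + 7/6bc - 14/9b + 19/2c - 38/3 is nonzero, so it would be added as the next basis element.

S(g_1, g_2) = 4/3a^2 - 1/3ab^2 - 4/3ac - 8b^2c + 7/6bc + 19/2c; remainder on division = -1/3ab^2 - 8b^2c + 100/9b^2 + 7/6bc - 14/9b + 19/2c - 38/3.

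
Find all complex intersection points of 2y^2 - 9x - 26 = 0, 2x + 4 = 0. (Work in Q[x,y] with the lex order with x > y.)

Compute a lex Gröbner basis by Buchberger's algorithm.
f_1 = -9x + 2y^2 - 26, LT = x.
f_2 = 2x + 4, LT = x.

S(f_1,f_2): lcm = x. S = -2/9y^2 + 8/9.
  leading term y^2: no divisor's leading term divides it; move -2/9y^2 to the remainder.
  leading term 1: no divisor's leading term divides it; move 8/9 to the remainder.
  remainder -2/9y^2 + 8/9 ≠ 0; add h_3 = -2/9y^2 + 8/9 to the basis.

The other S-polynomials (S(f_1,h_3), S(f_2,h_3)) all reduce to 0 modulo the current basis, so we have a Gröbner basis.
Inter-reduce: drop elements whose leading term is divisible by another's, tail-reduce, and make monic.
Reduced Gröbner basis: {x + 2, y^2 - 4}.

Since the basis is lex-ordered, y^2 - 4 is univariate in y. Its roots are {-2, 2}. Back-substituting each root into the other basis elements fixes the other coordinates.
  y = -2: the earlier basis element becomes x + 2 = 0, giving x = -2 — point (-2, -2).
  y = 2: the earlier basis element becomes x + 2 = 0, giving x = -2 — point (-2, 2).

{(-2, -2), (-2, 2)}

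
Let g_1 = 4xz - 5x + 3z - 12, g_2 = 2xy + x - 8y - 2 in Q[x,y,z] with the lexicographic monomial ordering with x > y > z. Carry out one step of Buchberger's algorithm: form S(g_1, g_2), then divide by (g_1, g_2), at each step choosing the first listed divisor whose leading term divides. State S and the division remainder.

lcm(LM(g_1), LM(g_2)) = xyz.
S = (lcm/LT(g_1))·g_1 − (lcm/LT(g_2))·g_2 = -\tfrac{5}{4}xy - \tfrac{1}{2}xz + \tfrac{19}{4}yz - 3y + z.
Reduce S modulo (g_1, g_2) in that order:
  leading term xy: subtract (-\tfrac{5}{8})·g_2 from -\tfrac{5}{4}xy - \tfrac{1}{2}xz + \tfrac{19}{4}yz - 3y + z → -\tfrac{1}{2}xz + \tfrac{5}{8}x + \tfrac{19}{4}yz - 8y + z - \tfrac{5}{4}
  leading term xz: subtract (-\tfrac{1}{8})·g_1 from -\tfrac{1}{2}xz + \tfrac{5}{8}x + \tfrac{19}{4}yz - 8y + z - \tfrac{5}{4} → \tfrac{19}{4}yz - 8y + \tfrac{11}{8}z - \tfrac{11}{4}
  leading term yz: no divisor's leading term divides it; move \tfrac{19}{4}yz to the remainder.
  leading term y: no divisor's leading term divides it; move -8y to the remainder.
  leading term z: no divisor's leading term divides it; move \tfrac{11}{8}z to the remainder.
  leading term 1: no divisor's leading term divides it; move -\tfrac{11}{4} to the remainder.
The remainder \tfrac{19}{4}yz - 8y + \tfrac{11}{8}z - \tfrac{11}{4} is nonzero, so it would be added as the next basis element.
An S-polynomial is built so that the two leading terms cancel; whether anything survives reduction is exactly the Gröbner-basis criterion.

S(g_1, g_2) = -\tfrac{5}{4}xy - \tfrac{1}{2}xz + \tfrac{19}{4}yz - 3y + z; remainder on division = \tfrac{19}{4}yz - 8y + \tfrac{11}{8}z - \tfrac{11}{4}.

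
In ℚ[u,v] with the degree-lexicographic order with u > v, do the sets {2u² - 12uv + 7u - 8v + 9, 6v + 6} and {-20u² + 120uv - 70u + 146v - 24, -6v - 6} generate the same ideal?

Since reduced Gröbner bases are canonical representatives of ideals under a given ordering, it suffices to compute and compare them.
Buchberger on the first generating set:
f_1 = 2u² - 12uv + 7u - 8v + 9, LT = u².
f_2 = 6v + 6, LT = v.

The S-polynomials (S(f_1,f_2)) all reduce to 0 modulo the current basis, so we have a Gröbner basis.
Inter-reduce: drop elements whose leading term is divisible by another's, tail-reduce, and make monic.
Reduced Gröbner basis: {u² + 19/2u + 17/2, v + 1}.

Buchberger on the second generating set:
h_1 = -20u² + 120uv - 70u + 146v - 24, LT = u².
h_2 = -6v - 6, LT = v.

The S-polynomials (S(h_1,h_2)) all reduce to 0 modulo the current basis, so we have a Gröbner basis.
Inter-reduce: drop elements whose leading term is divisible by another's, tail-reduce, and make monic.
Reduced Gröbner basis: {u² + 19/2u + 17/2, v + 1}.

Same reduced basis, so the two generating sets span the same ideal.

Yes, the ideals are equal.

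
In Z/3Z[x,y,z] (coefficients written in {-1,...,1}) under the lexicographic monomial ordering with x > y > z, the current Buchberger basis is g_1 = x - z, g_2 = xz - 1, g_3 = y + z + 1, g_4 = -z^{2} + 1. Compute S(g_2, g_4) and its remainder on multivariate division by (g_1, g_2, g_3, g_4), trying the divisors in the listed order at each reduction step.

S(g_2, g_4) = x - z; remainder on division = 0.

lcm(LM(g_2), LM(g_4)) = xz^{2}.
S = (lcm/LT(g_2))·g_2 − (lcm/LT(g_4))·g_4 = x - z.
Reduce S modulo (g_1, g_2, g_3, g_4) in that order:
  leading term x: subtract (1)·g_1 from x - z → 0
The remainder is 0, so this S-polynomial contributes no new basis element.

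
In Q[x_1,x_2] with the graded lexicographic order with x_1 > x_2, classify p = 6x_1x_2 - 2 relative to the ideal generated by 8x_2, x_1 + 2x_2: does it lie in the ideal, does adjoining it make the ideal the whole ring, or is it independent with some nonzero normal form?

First compute the reduced Gröbner basis of I by Buchberger's algorithm.
f_1 = 8x_2, LT = x_2.
f_2 = x_1 + 2x_2, LT = x_1.

The S-polynomials (S(f_1,f_2)) all reduce to 0 modulo the current basis, so we have a Gröbner basis.
Inter-reduce: drop elements whose leading term is divisible by another's, tail-reduce, and make monic.
Reduced Gröbner basis: {x_1, x_2}.
Label its elements g_1 = x_1, g_2 = x_2.

Reduce p = 6x_1x_2 - 2 modulo G:
  leading term x_1x_2: subtract (6x_2)·g_1 from 6x_1x_2 - 2 → -2
  leading term 1: no divisor's leading term divides it; move -2 to the remainder.
  normal form = -2.
The normal form is nonzero, so p ∉ I. Since p minus its normal form lies in I, I + (p) = I + (r) where r = -2; decide whether this ideal is the whole ring.
Here r = -2 is a nonzero constant, hence a unit: 1 ∈ I + (p), the Gröbner basis of I + (p) is {1}, and the enlarged system has no common solution — adjoining p is inconsistent.

Adjoining 6x_1x_2 - 2 makes the ideal the whole ring: the system is inconsistent.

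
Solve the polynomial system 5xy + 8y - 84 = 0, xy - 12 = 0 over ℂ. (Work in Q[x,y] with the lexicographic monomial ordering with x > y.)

{(4, 3)}

Compute a lex Gröbner basis by Buchberger's algorithm.
f_1 = 5xy + 8y - 84, LT = xy.
f_2 = xy - 12, LT = xy.

S(f_1,f_2): lcm = xy. S = 8/5y - 24/5.
  leading term y: no divisor's leading term divides it; move 8/5y to the remainder.
  leading term 1: no divisor's leading term divides it; move -24/5 to the remainder.
  remainder 8/5y - 24/5 ≠ 0; add h_3 = 8/5y - 24/5 to the basis.

S(f_1,h_3): lcm = xy. S = 3x + 8/5y - 84/5.
  leading term x: no divisor's leading term divides it; move 3x to the remainder.
  leading term y: subtract (1)·h_3 from 8/5y - 84/5 → -12
  leading term 1: no divisor's leading term divides it; move -12 to the remainder.
  remainder 3x - 12 ≠ 0; add h_4 = 3x - 12 to the basis.

S(f_2,h_3): lcm = xy. S = 3x - 12.
  leading term x: subtract (1)·h_4 from 3x - 12 → 0
  remainder 0.

S(f_1,h_4): lcm = xy. S = 28/5y - 84/5.
  leading term y: subtract (7/2)·h_3 from 28/5y - 84/5 → 0
  remainder 0.

S(f_2,h_4): lcm = xy. S = 4y - 12.
  leading term y: subtract (5/2)·h_3 from 4y - 12 → 0
  remainder 0.

S(h_3,h_4): leading monomials are coprime, so the S-polynomial reduces to 0 (Buchberger's first criterion).
Every S-polynomial of the final basis reduces to 0, so we have a Gröbner basis.
Inter-reduce: drop elements whose leading term is divisible by another's, tail-reduce, and make monic.
Reduced Gröbner basis: {x - 4, y - 3}.

From the last basis element, y - 3 = 0, so y takes values in {3}. Each choice, substituted upward through the basis, yields the corresponding point(s) of the solution set.
  y = 3: the earlier basis element becomes x - 4 = 0, giving x = 4 — point (4, 3).
Zero-dimensionality of the ideal guarantees finitely many solutions over ℂ.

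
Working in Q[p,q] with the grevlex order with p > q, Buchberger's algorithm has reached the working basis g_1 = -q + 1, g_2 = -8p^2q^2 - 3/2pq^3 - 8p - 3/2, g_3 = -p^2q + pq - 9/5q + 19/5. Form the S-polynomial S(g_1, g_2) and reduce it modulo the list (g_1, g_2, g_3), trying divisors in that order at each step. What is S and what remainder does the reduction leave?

lcm(LM(g_1), LM(g_2)) = p^2q^2.
S = (lcm/LT(g_1))·g_1 − (lcm/LT(g_2))·g_2 = -3/16pq^3 - p^2q - p - 3/16.
Reduce S modulo (g_1, g_2, g_3) in that order:
  leading term pq^3: subtract (3/16pq^2)·g_1 from -3/16pq^3 - p^2q - p - 3/16 → -p^2q - 3/16pq^2 - p - 3/16
  leading term p^2q: subtract (p^2)·g_1 from -p^2q - 3/16pq^2 - p - 3/16 → -3/16pq^2 - p^2 - p - 3/16
  leading term pq^2: subtract (3/16pq)·g_1 from -3/16pq^2 - p^2 - p - 3/16 → -p^2 - 3/16pq - p - 3/16
  leading term p^2: no divisor's leading term divides it; move -p^2 to the remainder.
  leading term pq: subtract (3/16p)·g_1 from -3/16pq - p - 3/16 → -19/16p - 3/16
  leading term p: no divisor's leading term divides it; move -19/16p to the remainder.
  leading term 1: no divisor's leading term divides it; move -3/16 to the remainder.
The remainder -p^2 - 19/16p - 3/16 is nonzero, so it would be added as the next basis element.

S(g_1, g_2) = -3/16pq^3 - p^2q - p - 3/16; remainder on division = -p^2 - 19/16p - 3/16.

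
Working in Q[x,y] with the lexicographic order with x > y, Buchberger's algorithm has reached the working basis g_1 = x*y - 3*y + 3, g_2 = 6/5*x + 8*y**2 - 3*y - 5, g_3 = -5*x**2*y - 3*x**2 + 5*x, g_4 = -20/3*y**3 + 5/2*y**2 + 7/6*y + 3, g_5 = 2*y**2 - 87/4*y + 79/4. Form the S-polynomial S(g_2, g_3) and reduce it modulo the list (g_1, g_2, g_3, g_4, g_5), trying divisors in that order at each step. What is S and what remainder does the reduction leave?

lcm(LM(g_2), LM(g_3)) = x**2*y.
S = (lcm/LT(g_2))·g_2 − (lcm/LT(g_3))·g_3 = -3/5*x**2 + 20/3*x*y**3 - 5/2*x*y**2 - 25/6*x*y + x.
Reduce S modulo (g_1, g_2, g_3, g_4, g_5) in that order:
  leading term x**2: subtract (-1/2*x)·g_2 from -3/5*x**2 + 20/3*x*y**3 - 5/2*x*y**2 - 25/6*x*y + x → 20/3*x*y**3 + 3/2*x*y**2 - 17/3*x*y - 3/2*x
  leading term x*y**3: subtract (20/3*y**2)·g_1 from 20/3*x*y**3 + 3/2*x*y**2 - 17/3*x*y - 3/2*x → 3/2*x*y**2 - 17/3*x*y - 3/2*x + 20*y**3 - 20*y**2
  leading term x*y**2: subtract (3/2*y)·g_1 from 3/2*x*y**2 - 17/3*x*y - 3/2*x + 20*y**3 - 20*y**2 → -17/3*x*y - 3/2*x + 20*y**3 - 31/2*y**2 - 9/2*y
  leading term x*y: subtract (-17/3)·g_1 from -17/3*x*y - 3/2*x + 20*y**3 - 31/2*y**2 - 9/2*y → -3/2*x + 20*y**3 - 31/2*y**2 - 43/2*y + 17
  leading term x: subtract (-5/4)·g_2 from -3/2*x + 20*y**3 - 31/2*y**2 - 43/2*y + 17 → 20*y**3 - 11/2*y**2 - 101/4*y + 43/4
  leading term y**3: subtract (-3)·g_4 from 20*y**3 - 11/2*y**2 - 101/4*y + 43/4 → 2*y**2 - 87/4*y + 79/4
  leading term y**2: subtract (1)·g_5 from 2*y**2 - 87/4*y + 79/4 → 0
The remainder is 0, so this S-polynomial contributes no new basis element.
An S-polynomial is built so that the two leading terms cancel; whether anything survives reduction is exactly the Gröbner-basis criterion.

S(g_2, g_3) = -3/5*x**2 + 20/3*x*y**3 - 5/2*x*y**2 - 25/6*x*y + x; remainder on division = 0.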